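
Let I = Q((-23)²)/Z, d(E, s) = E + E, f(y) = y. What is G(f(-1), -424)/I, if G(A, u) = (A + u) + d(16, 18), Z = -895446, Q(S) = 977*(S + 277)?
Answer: 175955139/393731 ≈ 446.89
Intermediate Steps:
d(E, s) = 2*E
Q(S) = 270629 + 977*S (Q(S) = 977*(277 + S) = 270629 + 977*S)
G(A, u) = 32 + A + u (G(A, u) = (A + u) + 2*16 = (A + u) + 32 = 32 + A + u)
I = -393731/447723 (I = (270629 + 977*(-23)²)/(-895446) = (270629 + 977*529)*(-1/895446) = (270629 + 516833)*(-1/895446) = 787462*(-1/895446) = -393731/447723 ≈ -0.87941)
G(f(-1), -424)/I = (32 - 1 - 424)/(-393731/447723) = -393*(-447723/393731) = 175955139/393731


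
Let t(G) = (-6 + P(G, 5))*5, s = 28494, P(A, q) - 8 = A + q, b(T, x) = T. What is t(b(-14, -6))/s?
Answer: -35/28494 ≈ -0.0012283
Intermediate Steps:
P(A, q) = 8 + A + q (P(A, q) = 8 + (A + q) = 8 + A + q)
t(G) = 35 + 5*G (t(G) = (-6 + (8 + G + 5))*5 = (-6 + (13 + G))*5 = (7 + G)*5 = 35 + 5*G)
t(b(-14, -6))/s = (35 + 5*(-14))/28494 = (35 - 70)*(1/28494) = -35*1/28494 = -35/28494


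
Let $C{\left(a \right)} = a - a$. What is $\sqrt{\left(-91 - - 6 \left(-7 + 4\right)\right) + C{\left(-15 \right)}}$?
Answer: $i \sqrt{109} \approx 10.44 i$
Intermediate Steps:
$C{\left(a \right)} = 0$
$\sqrt{\left(-91 - - 6 \left(-7 + 4\right)\right) + C{\left(-15 \right)}} = \sqrt{\left(-91 - - 6 \left(-7 + 4\right)\right) + 0} = \sqrt{\left(-91 - \left(-6\right) \left(-3\right)\right) + 0} = \sqrt{\left(-91 - 18\right) + 0} = \sqrt{-109 + 0} = \sqrt{-109} = i \sqrt{109}$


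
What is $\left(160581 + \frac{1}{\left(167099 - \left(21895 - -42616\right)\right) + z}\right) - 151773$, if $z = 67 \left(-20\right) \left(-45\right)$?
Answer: $\frac{1434717505}{162888} \approx 8808.0$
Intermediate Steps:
$z = 60300$ ($z = \left(-1340\right) \left(-45\right) = 60300$)
$\left(160581 + \frac{1}{\left(167099 - \left(21895 - -42616\right)\right) + z}\right) - 151773 = \left(160581 + \frac{1}{\left(167099 - \left(21895 - -42616\right)\right) + 60300}\right) - 151773 = \left(160581 + \frac{1}{\left(167099 - \left(21895 + 42616\right)\right) + 60300}\right) - 151773 = \left(160581 + \frac{1}{\left(167099 - 64511\right) + 60300}\right) - 151773 = \left(160581 + \frac{1}{102588 + 60300}\right) - 151773 = \left(160581 + \frac{1}{162888}\right) - 151773 = \frac{26156717929}{162888} - 151773 = \frac{1434717505}{162888}$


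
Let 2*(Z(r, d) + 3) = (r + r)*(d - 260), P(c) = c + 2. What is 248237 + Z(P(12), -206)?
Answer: 241710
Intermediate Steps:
P(c) = 2 + c
Z(r, d) = -3 + r*(-260 + d) (Z(r, d) = -3 + ((r + r)*(d - 260))/2 = -3 + ((2*r)*(-260 + d))/2 = -3 + (2*r*(-260 + d))/2 = -3 + r*(-260 + d))
248237 + Z(P(12), -206) = 248237 + (-3 - 260*(2 + 12) - 206*(2 + 12)) = 248237 + (-3 - 260*14 - 206*14) = 248237 + (-3 - 3640 - 2884) = 248237 - 6527 = 241710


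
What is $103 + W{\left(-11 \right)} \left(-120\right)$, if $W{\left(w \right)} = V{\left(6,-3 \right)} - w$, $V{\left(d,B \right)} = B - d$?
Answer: $-137$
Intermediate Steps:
$W{\left(w \right)} = -9 - w$ ($W{\left(w \right)} = \left(-3 - 6\right) - w = -9 - w$)
$103 + W{\left(-11 \right)} \left(-120\right) = 103 + \left(-9 - -11\right) \left(-120\right) = 103 + \left(-9 + 11\right) \left(-120\right) = 103 + 2 \left(-120\right) = 103 - 240 = -137$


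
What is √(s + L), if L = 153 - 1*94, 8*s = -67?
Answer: 9*√10/4 ≈ 7.1151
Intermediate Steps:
s = -67/8 (s = (⅛)*(-67) = -67/8 ≈ -8.3750)
L = 59 (L = 153 - 94 = 59)
√(s + L) = √(-67/8 + 59) = √(405/8) = 9*√10/4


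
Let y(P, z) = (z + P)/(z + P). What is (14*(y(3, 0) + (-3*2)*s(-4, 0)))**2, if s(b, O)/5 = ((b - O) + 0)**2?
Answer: 44970436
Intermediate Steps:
y(P, z) = 1 (y(P, z) = (P + z)/(P + z) = 1)
s(b, O) = 5*(b - O)**2 (s(b, O) = 5*((b - O) + 0)**2 = 5*(b - O)**2)
(14*(y(3, 0) + (-3*2)*s(-4, 0)))**2 = (14*(1 + (-3*2)*(5*(0 - 1*(-4))**2)))**2 = (14*(1 - 30*(0 + 4)**2))**2 = (14*(1 - 30*4**2))**2 = (14*(1 - 30*16))**2 = (14*(1 - 6*80))**2 = (14*(1 - 480))**2 = (14*(-479))**2 = (-6706)**2 = 44970436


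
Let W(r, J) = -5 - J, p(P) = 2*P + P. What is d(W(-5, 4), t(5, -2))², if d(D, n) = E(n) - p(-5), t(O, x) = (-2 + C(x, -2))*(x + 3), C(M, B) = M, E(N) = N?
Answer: 121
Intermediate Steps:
t(O, x) = (-2 + x)*(3 + x) (t(O, x) = (-2 + x)*(x + 3) = (-2 + x)*(3 + x))
p(P) = 3*P
d(D, n) = 15 + n (d(D, n) = n - 3*(-5) = n - 1*(-15) = n + 15 = 15 + n)
d(W(-5, 4), t(5, -2))² = (15 + (-6 - 2 + (-2)²))² = (15 + (-6 - 2 + 4))² = (15 - 4)² = 11² = 121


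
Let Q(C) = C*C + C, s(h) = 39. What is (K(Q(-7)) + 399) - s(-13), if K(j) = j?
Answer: 402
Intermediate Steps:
Q(C) = C + C**2 (Q(C) = C**2 + C = C + C**2)
(K(Q(-7)) + 399) - s(-13) = (-7*(1 - 7) + 399) - 1*39 = (-7*(-6) + 399) - 39 = (42 + 399) - 39 = 441 - 39 = 402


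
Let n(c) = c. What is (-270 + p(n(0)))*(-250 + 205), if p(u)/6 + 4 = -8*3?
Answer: 19710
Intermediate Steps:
p(u) = -168 (p(u) = -24 + 6*(-8*3) = -24 + 6*(-24) = -24 - 144 = -168)
(-270 + p(n(0)))*(-250 + 205) = (-270 - 168)*(-250 + 205) = -438*(-45) = 19710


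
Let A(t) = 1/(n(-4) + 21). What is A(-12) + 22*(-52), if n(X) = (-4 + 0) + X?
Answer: -14871/13 ≈ -1143.9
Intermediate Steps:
n(X) = -4 + X
A(t) = 1/13 (A(t) = 1/((-4 - 4) + 21) = 1/(-8 + 21) = 1/13)
A(-12) + 22*(-52) = 1/13 + 22*(-52) = 1/13 - 1144 = -14871/13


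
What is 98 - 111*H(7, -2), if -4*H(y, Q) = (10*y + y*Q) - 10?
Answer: 2749/2 ≈ 1374.5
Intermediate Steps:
H(y, Q) = 5/2 - 5*y/2 - Q*y/4 (H(y, Q) = -((10*y + y*Q) - 10)/4 = -((10*y + Q*y) - 10)/4 = -(-10 + 10*y + Q*y)/4 = 5/2 - 5*y/2 - Q*y/4)
98 - 111*H(7, -2) = 98 - 111*(5/2 - 5/2*7 - ¼*(-2)*7) = 98 - 111*(5/2 - 35/2 + 7/2) = 98 - 111*(-23/2) = 98 + 2553/2 = 2749/2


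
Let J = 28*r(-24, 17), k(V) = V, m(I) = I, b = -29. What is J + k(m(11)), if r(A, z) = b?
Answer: -801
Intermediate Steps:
r(A, z) = -29
J = -812 (J = 28*(-29) = -812)
J + k(m(11)) = -812 + 11 = -801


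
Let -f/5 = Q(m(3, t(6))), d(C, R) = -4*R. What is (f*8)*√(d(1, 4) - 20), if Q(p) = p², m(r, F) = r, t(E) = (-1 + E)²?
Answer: -2160*I ≈ -2160.0*I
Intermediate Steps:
f = -45 (f = -5*3² = -5*9 = -45)
(f*8)*√(d(1, 4) - 20) = (-45*8)*√(-4*4 - 20) = -360*√(-16 - 20) = -2160*I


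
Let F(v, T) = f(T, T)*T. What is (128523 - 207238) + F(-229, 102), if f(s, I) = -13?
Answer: -80041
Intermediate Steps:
F(v, T) = -13*T
(128523 - 207238) + F(-229, 102) = (128523 - 207238) - 13*102 = -78715 - 1326 = -80041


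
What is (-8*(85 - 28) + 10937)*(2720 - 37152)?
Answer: -360881792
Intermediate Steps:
(-8*(85 - 28) + 10937)*(2720 - 37152) = (-8*57 + 10937)*(-34432) = (-456 + 10937)*(-34432) = 10481*(-34432) = -360881792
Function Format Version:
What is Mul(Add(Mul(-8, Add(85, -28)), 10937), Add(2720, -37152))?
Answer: -360881792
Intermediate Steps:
Mul(Add(Mul(-8, Add(85, -28)), 10937), Add(2720, -37152)) = Mul(Add(Mul(-8, 57), 10937), -34432) = Mul(Add(-456, 10937), -34432) = Mul(10481, -34432) = -360881792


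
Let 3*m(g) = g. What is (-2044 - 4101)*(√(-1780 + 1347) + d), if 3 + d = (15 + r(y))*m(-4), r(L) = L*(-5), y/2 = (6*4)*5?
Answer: -9690665 - 6145*I*√433 ≈ -9.6907e+6 - 1.2787e+5*I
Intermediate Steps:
m(g) = g/3
y = 240 (y = 2*((6*4)*5) = 2*(24*5) = 2*120 = 240)
r(L) = -5*L
d = 1577 (d = -3 + (15 - 5*240)*((⅓)*(-4)) = -3 + (15 - 1200)*(-4/3) = -3 - 1185*(-4/3) = -3 + 1580 = 1577)
(-2044 - 4101)*(√(-1780 + 1347) + d) = (-2044 - 4101)*(√(-1780 + 1347) + 1577) = -6145*(√(-433) + 1577) = -6145*(I*√433 + 1577) = -6145*(1577 + I*√433) = -9690665 - 6145*I*√433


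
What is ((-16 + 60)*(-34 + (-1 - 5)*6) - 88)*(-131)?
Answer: 415008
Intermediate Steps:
((-16 + 60)*(-34 + (-1 - 5)*6) - 88)*(-131) = (44*(-34 - 6*6) - 88)*(-131) = (44*(-34 - 36) - 88)*(-131) = (44*(-70) - 88)*(-131) = (-3080 - 88)*(-131) = -3168*(-131) = 415008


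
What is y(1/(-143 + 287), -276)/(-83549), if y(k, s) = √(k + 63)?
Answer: -√9073/1002588 ≈ -9.5006e-5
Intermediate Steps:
y(k, s) = √(63 + k)
y(1/(-143 + 287), -276)/(-83549) = √(63 + 1/(-143 + 287))/(-83549) = √(63 + 1/144)*(-1/83549) = √(9073/144)*(-1/83549) = (√9073/12)*(-1/83549) = -√9073/1002588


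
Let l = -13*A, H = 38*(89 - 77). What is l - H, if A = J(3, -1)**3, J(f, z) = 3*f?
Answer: -9933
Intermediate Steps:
A = 729 (A = (3*3)**3 = 9**3 = 729)
H = 456 (H = 38*12 = 456)
l = -9477 (l = -13*729 = -9477)
l - H = -9477 - 1*456 = -9477 - 456 = -9933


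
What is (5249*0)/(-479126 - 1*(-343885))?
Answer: 0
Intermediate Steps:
(5249*0)/(-479126 - 1*(-343885)) = 0/(-479126 + 343885) = 0/(-135241) = 0*(-1/135241) = 0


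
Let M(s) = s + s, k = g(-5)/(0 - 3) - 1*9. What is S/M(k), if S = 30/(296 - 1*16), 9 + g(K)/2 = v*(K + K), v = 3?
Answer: 3/952 ≈ 0.0031513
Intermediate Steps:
g(K) = -18 + 12*K (g(K) = -18 + 2*(3*(K + K)) = -18 + 2*(3*(2*K)) = -18 + 2*(6*K) = -18 + 12*K)
S = 3/28 (S = 30/(296 - 16) = 30/280 = 30*(1/280) = 3/28 ≈ 0.10714)
k = 17 (k = (-18 + 12*(-5))/(0 - 3) - 1*9 = (-18 - 60)/(-3) - 9 = -78*(-⅓) - 9 = 26 - 9 = 17)
M(s) = 2*s
S/M(k) = 3/(28*((2*17))) = (3/28)/34 = (3/28)*(1/34) = 3/952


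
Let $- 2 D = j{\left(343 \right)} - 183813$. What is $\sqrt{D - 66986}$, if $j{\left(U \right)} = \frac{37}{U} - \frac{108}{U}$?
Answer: $\frac{\sqrt{59834369}}{49} \approx 157.86$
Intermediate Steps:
$j{\left(U \right)} = - \frac{71}{U}$
$D = \frac{31523965}{343}$ ($D = - \frac{- \frac{71}{343} - 183813}{2} = \left(- \frac{1}{2}\right) \left(- \frac{63047930}{343}\right) = \frac{31523965}{343} \approx 91907.0$)
$\sqrt{D - 66986} = \sqrt{\frac{31523965}{343} - 66986} = \sqrt{\frac{8547767}{343}} = \frac{\sqrt{59834369}}{49}$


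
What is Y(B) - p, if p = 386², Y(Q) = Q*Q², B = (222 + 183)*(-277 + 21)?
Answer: -1114512556180996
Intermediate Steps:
B = -103680 (B = 405*(-256) = -103680)
Y(Q) = Q³
p = 148996
Y(B) - p = (-103680)³ - 1*148996 = -1114512556032000 - 148996 = -1114512556180996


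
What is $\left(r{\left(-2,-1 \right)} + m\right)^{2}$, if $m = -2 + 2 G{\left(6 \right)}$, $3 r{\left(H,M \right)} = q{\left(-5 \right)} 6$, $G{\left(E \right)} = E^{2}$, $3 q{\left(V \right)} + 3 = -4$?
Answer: $\frac{38416}{9} \approx 4268.4$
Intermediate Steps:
$q{\left(V \right)} = - \frac{7}{3}$ ($q{\left(V \right)} = -1 + \frac{1}{3} \left(-4\right) = -1 - \frac{4}{3} = - \frac{7}{3}$)
$r{\left(H,M \right)} = - \frac{14}{3}$ ($r{\left(H,M \right)} = \frac{\left(- \frac{7}{3}\right) 6}{3} = \frac{1}{3} \left(-14\right) = - \frac{14}{3}$)
$m = 70$ ($m = -2 + 2 \cdot 6^{2} = -2 + 2 \cdot 36 = -2 + 72 = 70$)
$\left(r{\left(-2,-1 \right)} + m\right)^{2} = \left(- \frac{14}{3} + 70\right)^{2} = \left(\frac{196}{3}\right)^{2} = \frac{38416}{9}$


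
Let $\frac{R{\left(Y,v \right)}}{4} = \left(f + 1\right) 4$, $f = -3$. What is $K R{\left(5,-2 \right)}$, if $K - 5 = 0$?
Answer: $-160$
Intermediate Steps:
$K = 5$ ($K = 5 + 0 = 5$)
$R{\left(Y,v \right)} = -32$ ($R{\left(Y,v \right)} = 4 \left(-3 + 1\right) 4 = 4 \left(\left(-2\right) 4\right) = 4 \left(-8\right) = -32$)
$K R{\left(5,-2 \right)} = 5 \left(-32\right) = -160$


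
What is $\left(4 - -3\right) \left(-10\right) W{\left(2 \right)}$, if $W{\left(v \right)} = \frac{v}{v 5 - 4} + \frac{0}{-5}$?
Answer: $- \frac{70}{3} \approx -23.333$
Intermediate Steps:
$W{\left(v \right)} = \frac{v}{-4 + 5 v}$ ($W{\left(v \right)} = \frac{v}{5 v - 4} + 0 \left(- \frac{1}{5}\right) = \frac{v}{-4 + 5 v} + 0 = \frac{v}{-4 + 5 v}$)
$\left(4 - -3\right) \left(-10\right) W{\left(2 \right)} = \left(4 - -3\right) \left(-10\right) \frac{2}{-4 + 5 \cdot 2} = \left(4 + 3\right) \left(-10\right) \frac{2}{-4 + 10} = 7 \left(-10\right) \frac{2}{6} = - 70 \cdot 2 \cdot \frac{1}{6} = \left(-70\right) \frac{1}{3} = - \frac{70}{3}$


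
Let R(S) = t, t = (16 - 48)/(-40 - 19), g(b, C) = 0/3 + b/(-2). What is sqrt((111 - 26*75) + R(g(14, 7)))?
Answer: I*sqrt(6399671)/59 ≈ 42.877*I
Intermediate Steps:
g(b, C) = -b/2 (g(b, C) = 0*(1/3) + b*(-1/2) = 0 - b/2 = -b/2)
t = 32/59 (t = -32/(-59) = -32*(-1/59) = 32/59 ≈ 0.54237)
R(S) = 32/59
sqrt((111 - 26*75) + R(g(14, 7))) = sqrt((111 - 26*75) + 32/59) = sqrt((111 - 1950) + 32/59) = sqrt(-1839 + 32/59) = sqrt(-108469/59) = I*sqrt(6399671)/59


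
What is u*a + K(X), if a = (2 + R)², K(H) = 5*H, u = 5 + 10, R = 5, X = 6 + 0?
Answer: 765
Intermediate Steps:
X = 6
u = 15
a = 49 (a = (2 + 5)² = 7² = 49)
u*a + K(X) = 15*49 + 5*6 = 735 + 30 = 765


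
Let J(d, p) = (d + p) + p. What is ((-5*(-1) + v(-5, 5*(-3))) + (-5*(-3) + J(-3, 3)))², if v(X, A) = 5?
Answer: 784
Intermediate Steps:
J(d, p) = d + 2*p
((-5*(-1) + v(-5, 5*(-3))) + (-5*(-3) + J(-3, 3)))² = ((-5*(-1) + 5) + (-5*(-3) + (-3 + 2*3)))² = ((5 + 5) + (15 + (-3 + 6)))² = (10 + (15 + 3))² = (10 + 18)² = 28² = 784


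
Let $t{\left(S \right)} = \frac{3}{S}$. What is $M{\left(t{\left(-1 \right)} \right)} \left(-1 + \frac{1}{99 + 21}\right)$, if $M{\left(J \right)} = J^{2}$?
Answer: $- \frac{357}{40} \approx -8.925$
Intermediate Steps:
$M{\left(t{\left(-1 \right)} \right)} \left(-1 + \frac{1}{99 + 21}\right) = \left(\frac{3}{-1}\right)^{2} \left(-1 + \frac{1}{99 + 21}\right) = \left(3 \left(-1\right)\right)^{2} \left(-1 + \frac{1}{120}\right) = \left(-3\right)^{2} \left(-1 + \frac{1}{120}\right) = 9 \left(- \frac{119}{120}\right) = - \frac{357}{40}$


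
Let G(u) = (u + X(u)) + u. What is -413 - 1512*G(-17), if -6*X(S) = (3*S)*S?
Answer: 269479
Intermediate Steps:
X(S) = -S²/2 (X(S) = -3*S*S/6 = -S²/2)
G(u) = 2*u - u²/2 (G(u) = (u - u²/2) + u = 2*u - u²/2)
-413 - 1512*G(-17) = -413 - 756*(-17)*(4 - 1*(-17)) = -413 - 756*(-17)*(4 + 17) = -413 - 756*(-17)*21 = -413 - 1512*(-357/2) = -413 + 269892 = 269479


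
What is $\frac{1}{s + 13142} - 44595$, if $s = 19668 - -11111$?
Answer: $- \frac{1958656994}{43921} \approx -44595.0$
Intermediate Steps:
$s = 30779$ ($s = 19668 + 11111 = 30779$)
$\frac{1}{s + 13142} - 44595 = \frac{1}{30779 + 13142} - 44595 = \frac{1}{43921} - 44595 = - \frac{1958656994}{43921}$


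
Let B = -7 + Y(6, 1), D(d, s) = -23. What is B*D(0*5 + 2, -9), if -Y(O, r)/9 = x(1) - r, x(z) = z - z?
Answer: -46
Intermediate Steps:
x(z) = 0
Y(O, r) = 9*r (Y(O, r) = -9*(0 - r) = -(-9)*r = 9*r)
B = 2 (B = -7 + 9*1 = -7 + 9 = 2)
B*D(0*5 + 2, -9) = 2*(-23) = -46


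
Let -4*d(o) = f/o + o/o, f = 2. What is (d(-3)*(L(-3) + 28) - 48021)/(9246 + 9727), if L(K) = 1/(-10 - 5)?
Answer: -8644199/3415140 ≈ -2.5311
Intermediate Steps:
d(o) = -¼ - 1/(2*o) (d(o) = -(2/o + o/o)/4 = -(2/o + 1)/4 = -(1 + 2/o)/4 = -¼ - 1/(2*o))
L(K) = -1/15 (L(K) = 1/(-15) = -1/15)
(d(-3)*(L(-3) + 28) - 48021)/(9246 + 9727) = (((¼)*(-2 - 1*(-3))/(-3))*(-1/15 + 28) - 48021)/(9246 + 9727) = (((¼)*(-⅓)*(-2 + 3))*(419/15) - 48021)/18973 = (((¼)*(-⅓)*1)*(419/15) - 48021)*(1/18973) = (-1/12*419/15 - 48021)*(1/18973) = (-419/180 - 48021)*(1/18973) = -8644199/180*1/18973 = -8644199/3415140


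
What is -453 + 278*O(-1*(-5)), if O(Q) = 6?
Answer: 1215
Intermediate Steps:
-453 + 278*O(-1*(-5)) = -453 + 278*6 = -453 + 1668 = 1215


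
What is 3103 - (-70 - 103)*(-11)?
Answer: 1200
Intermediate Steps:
3103 - (-70 - 103)*(-11) = 3103 - (-173)*(-11) = 3103 - 1*1903 = 3103 - 1903 = 1200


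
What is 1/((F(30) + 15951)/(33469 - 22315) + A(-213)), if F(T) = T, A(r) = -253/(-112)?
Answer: 208208/768639 ≈ 0.27088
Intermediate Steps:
A(r) = 253/112 (A(r) = -253*(-1/112) = 253/112)
1/((F(30) + 15951)/(33469 - 22315) + A(-213)) = 1/((30 + 15951)/(33469 - 22315) + 253/112) = 1/(15981/11154 + 253/112) = 1/(15981*(1/11154) + 253/112) = 1/(5327/3718 + 253/112) = 1/(768639/208208) = 208208/768639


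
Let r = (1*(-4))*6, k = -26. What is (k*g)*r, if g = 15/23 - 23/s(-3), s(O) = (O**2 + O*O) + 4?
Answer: -62088/253 ≈ -245.41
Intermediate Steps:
s(O) = 4 + 2*O**2 (s(O) = (O**2 + O**2) + 4 = 2*O**2 + 4 = 4 + 2*O**2)
r = -24 (r = -4*6 = -24)
g = -199/506 (g = 15/23 - 23/(4 + 2*(-3)**2) = 15*(1/23) - 23/(4 + 2*9) = 15/23 - 23/(4 + 18) = 15/23 - 23/22 = -199/506 ≈ -0.39328)
(k*g)*r = -26*(-199/506)*(-24) = (2587/253)*(-24) = -62088/253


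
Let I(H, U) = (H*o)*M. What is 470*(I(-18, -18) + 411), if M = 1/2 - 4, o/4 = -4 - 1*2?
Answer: -517470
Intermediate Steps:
o = -24 (o = 4*(-4 - 1*2) = 4*(-4 - 2) = 4*(-6) = -24)
M = -7/2 (M = ½ - 4 = -7/2 ≈ -3.5000)
I(H, U) = 84*H (I(H, U) = (H*(-24))*(-7/2) = -24*H*(-7/2) = 84*H)
470*(I(-18, -18) + 411) = 470*(84*(-18) + 411) = 470*(-1512 + 411) = 470*(-1101) = -517470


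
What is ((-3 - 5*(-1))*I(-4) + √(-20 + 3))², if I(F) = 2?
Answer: (4 + I*√17)² ≈ -1.0 + 32.985*I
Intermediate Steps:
((-3 - 5*(-1))*I(-4) + √(-20 + 3))² = ((-3 - 5*(-1))*2 + √(-20 + 3))² = ((-3 + 5)*2 + √(-17))² = (2*2 + I*√17)² = (4 + I*√17)²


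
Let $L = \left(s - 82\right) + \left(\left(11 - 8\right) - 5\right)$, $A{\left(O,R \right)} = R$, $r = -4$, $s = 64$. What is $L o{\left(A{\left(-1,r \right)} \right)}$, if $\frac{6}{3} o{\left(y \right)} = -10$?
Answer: $100$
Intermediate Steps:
$o{\left(y \right)} = -5$ ($o{\left(y \right)} = \frac{1}{2} \left(-10\right) = -5$)
$L = -20$ ($L = \left(64 - 82\right) + \left(\left(11 - 8\right) - 5\right) = -18 + \left(3 - 5\right) = -18 - 2 = -20$)
$L o{\left(A{\left(-1,r \right)} \right)} = \left(-20\right) \left(-5\right) = 100$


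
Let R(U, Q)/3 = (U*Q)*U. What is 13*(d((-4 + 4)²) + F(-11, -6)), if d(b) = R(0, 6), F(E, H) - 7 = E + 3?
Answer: -13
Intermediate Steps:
F(E, H) = 10 + E (F(E, H) = 7 + (E + 3) = 7 + (3 + E) = 10 + E)
R(U, Q) = 3*Q*U² (R(U, Q) = 3*((U*Q)*U) = 3*((Q*U)*U) = 3*(Q*U²) = 3*Q*U²)
d(b) = 0 (d(b) = 3*6*0² = 3*6*0 = 0)
13*(d((-4 + 4)²) + F(-11, -6)) = 13*(0 + (10 - 11)) = 13*(0 - 1) = 13*(-1) = -13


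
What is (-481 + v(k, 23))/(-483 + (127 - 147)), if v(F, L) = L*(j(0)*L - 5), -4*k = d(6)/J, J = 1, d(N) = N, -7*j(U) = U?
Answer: 596/503 ≈ 1.1849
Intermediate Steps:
j(U) = -U/7
k = -3/2 (k = -3/(2*1) = -3/2 ≈ -1.5000)
v(F, L) = -5*L (v(F, L) = L*((-⅐*0)*L - 5) = L*(0*L - 5) = L*(0 - 5) = L*(-5) = -5*L)
(-481 + v(k, 23))/(-483 + (127 - 147)) = (-481 - 5*23)/(-483 + (127 - 147)) = (-481 - 115)/(-483 - 20) = -596/(-503) = -596*(-1/503) = 596/503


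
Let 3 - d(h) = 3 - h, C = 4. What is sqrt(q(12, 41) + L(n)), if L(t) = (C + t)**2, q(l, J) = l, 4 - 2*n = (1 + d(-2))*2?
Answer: sqrt(61) ≈ 7.8102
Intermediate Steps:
d(h) = h (d(h) = 3 - (3 - h) = 3 + (-3 + h) = h)
n = 3 (n = 2 - (1 - 2)*2/2 = 2 - (-1)*2/2 = 2 - 1/2*(-2) = 2 + 1 = 3)
L(t) = (4 + t)**2
sqrt(q(12, 41) + L(n)) = sqrt(12 + (4 + 3)**2) = sqrt(12 + 7**2) = sqrt(12 + 49) = sqrt(61)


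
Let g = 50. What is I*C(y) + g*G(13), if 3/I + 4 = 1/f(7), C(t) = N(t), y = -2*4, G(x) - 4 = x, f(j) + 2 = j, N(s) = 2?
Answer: 16120/19 ≈ 848.42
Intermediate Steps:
f(j) = -2 + j
G(x) = 4 + x
y = -8
C(t) = 2
I = -15/19 (I = 3/(-4 + 1/(-2 + 7)) = 3/(-4 + 1/5) = 3/(-4 + ⅕) = 3/(-19/5) = 3*(-5/19) = -15/19 ≈ -0.78947)
I*C(y) + g*G(13) = -15/19*2 + 50*(4 + 13) = -30/19 + 50*17 = -30/19 + 850 = 16120/19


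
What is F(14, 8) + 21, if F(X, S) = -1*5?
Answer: 16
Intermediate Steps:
F(X, S) = -5
F(14, 8) + 21 = -5 + 21 = 16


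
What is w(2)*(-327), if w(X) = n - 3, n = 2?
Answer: 327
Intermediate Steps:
w(X) = -1 (w(X) = 2 - 3 = -1)
w(2)*(-327) = -1*(-327) = 327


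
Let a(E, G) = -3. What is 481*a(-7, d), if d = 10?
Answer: -1443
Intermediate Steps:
481*a(-7, d) = 481*(-3) = -1443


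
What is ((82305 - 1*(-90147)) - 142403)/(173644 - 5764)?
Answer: 30049/167880 ≈ 0.17899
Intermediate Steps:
((82305 - 1*(-90147)) - 142403)/(173644 - 5764) = ((82305 + 90147) - 142403)/167880 = (172452 - 142403)*(1/167880) = 30049*(1/167880) = 30049/167880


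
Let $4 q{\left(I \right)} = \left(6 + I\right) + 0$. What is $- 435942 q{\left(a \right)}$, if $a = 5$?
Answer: $- \frac{2397681}{2} \approx -1.1988 \cdot 10^{6}$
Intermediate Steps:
$q{\left(I \right)} = \frac{3}{2} + \frac{I}{4}$ ($q{\left(I \right)} = \frac{\left(6 + I\right) + 0}{4} = \frac{6 + I}{4} = \frac{3}{2} + \frac{I}{4}$)
$- 435942 q{\left(a \right)} = - 435942 \left(\frac{3}{2} + \frac{1}{4} \cdot 5\right) = - 435942 \left(\frac{3}{2} + \frac{5}{4}\right) = \left(-435942\right) \frac{11}{4} = - \frac{2397681}{2}$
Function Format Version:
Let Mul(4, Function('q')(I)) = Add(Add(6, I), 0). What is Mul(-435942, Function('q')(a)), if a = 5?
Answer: Rational(-2397681, 2) ≈ -1.1988e+6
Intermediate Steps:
Function('q')(I) = Add(Rational(3, 2), Mul(Rational(1, 4), I)) (Function('q')(I) = Mul(Rational(1, 4), Add(Add(6, I), 0)) = Mul(Rational(1, 4), Add(6, I)) = Add(Rational(3, 2), Mul(Rational(1, 4), I)))
Mul(-435942, Function('q')(a)) = Mul(-435942, Add(Rational(3, 2), Mul(Rational(1, 4), 5))) = Mul(-435942, Add(Rational(3, 2), Rational(5, 4))) = Mul(-435942, Rational(11, 4)) = Rational(-2397681, 2)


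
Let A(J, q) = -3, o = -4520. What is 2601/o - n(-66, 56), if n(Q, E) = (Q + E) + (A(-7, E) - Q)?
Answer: -242161/4520 ≈ -53.575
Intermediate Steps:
n(Q, E) = -3 + E (n(Q, E) = (Q + E) + (-3 - Q) = (E + Q) + (-3 - Q) = -3 + E)
2601/o - n(-66, 56) = 2601/(-4520) - (-3 + 56) = 2601*(-1/4520) - 1*53 = -2601/4520 - 53 = -242161/4520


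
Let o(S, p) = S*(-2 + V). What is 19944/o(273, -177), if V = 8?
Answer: 1108/91 ≈ 12.176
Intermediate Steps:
o(S, p) = 6*S (o(S, p) = S*(-2 + 8) = S*6 = 6*S)
19944/o(273, -177) = 19944/((6*273)) = 19944/1638 = 19944*(1/1638) = 1108/91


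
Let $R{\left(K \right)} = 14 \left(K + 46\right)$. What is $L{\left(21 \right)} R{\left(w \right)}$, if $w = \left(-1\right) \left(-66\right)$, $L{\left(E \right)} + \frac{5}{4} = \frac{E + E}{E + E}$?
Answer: $-392$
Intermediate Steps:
$L{\left(E \right)} = - \frac{1}{4}$ ($L{\left(E \right)} = - \frac{5}{4} + \frac{E + E}{E + E} = - \frac{5}{4} + \frac{2 E}{2 E} = - \frac{5}{4} + 2 E \frac{1}{2 E} = - \frac{5}{4} + 1 = - \frac{1}{4}$)
$w = 66$
$R{\left(K \right)} = 644 + 14 K$ ($R{\left(K \right)} = 14 \left(46 + K\right) = 644 + 14 K$)
$L{\left(21 \right)} R{\left(w \right)} = - \frac{644 + 14 \cdot 66}{4} = - \frac{644 + 924}{4} = \left(- \frac{1}{4}\right) 1568 = -392$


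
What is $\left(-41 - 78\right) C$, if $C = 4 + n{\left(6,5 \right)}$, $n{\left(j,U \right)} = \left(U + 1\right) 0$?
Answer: $-476$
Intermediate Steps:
$n{\left(j,U \right)} = 0$ ($n{\left(j,U \right)} = \left(1 + U\right) 0 = 0$)
$C = 4$ ($C = 4 + 0 = 4$)
$\left(-41 - 78\right) C = \left(-41 - 78\right) 4 = \left(-119\right) 4 = -476$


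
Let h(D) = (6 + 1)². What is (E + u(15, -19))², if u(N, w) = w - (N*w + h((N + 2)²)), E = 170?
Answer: 149769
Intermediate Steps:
h(D) = 49 (h(D) = 7² = 49)
u(N, w) = -49 + w - N*w (u(N, w) = w - (N*w + 49) = w - (49 + N*w) = w + (-49 - N*w) = -49 + w - N*w)
(E + u(15, -19))² = (170 + (-49 - 19 - 1*15*(-19)))² = (170 + (-49 - 19 + 285))² = (170 + 217)² = 387² = 149769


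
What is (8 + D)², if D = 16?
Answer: 576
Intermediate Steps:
(8 + D)² = (8 + 16)² = 24² = 576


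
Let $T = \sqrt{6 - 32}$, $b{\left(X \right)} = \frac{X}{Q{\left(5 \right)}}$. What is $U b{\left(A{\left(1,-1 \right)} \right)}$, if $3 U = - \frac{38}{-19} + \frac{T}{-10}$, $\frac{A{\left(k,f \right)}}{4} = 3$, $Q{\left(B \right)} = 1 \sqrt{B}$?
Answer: $\frac{2 \sqrt{5} \left(20 - i \sqrt{26}\right)}{25} \approx 3.5777 - 0.91214 i$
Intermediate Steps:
$Q{\left(B \right)} = \sqrt{B}$
$A{\left(k,f \right)} = 12$ ($A{\left(k,f \right)} = 4 \cdot 3 = 12$)
$b{\left(X \right)} = \frac{X \sqrt{5}}{5}$ ($b{\left(X \right)} = \frac{X}{\sqrt{5}} = X \frac{\sqrt{5}}{5} = \frac{X \sqrt{5}}{5}$)
$T = i \sqrt{26}$ ($T = \sqrt{-26} = i \sqrt{26} \approx 5.099 i$)
$U = \frac{2}{3} - \frac{i \sqrt{26}}{30}$ ($U = \frac{- \frac{38}{-19} + \frac{i \sqrt{26}}{-10}}{3} = \frac{\left(-38\right) \left(- \frac{1}{19}\right) + i \sqrt{26} \left(- \frac{1}{10}\right)}{3} = \frac{2 - \frac{i \sqrt{26}}{10}}{3} = \frac{2}{3} - \frac{i \sqrt{26}}{30} \approx 0.66667 - 0.16997 i$)
$U b{\left(A{\left(1,-1 \right)} \right)} = \left(\frac{2}{3} - \frac{i \sqrt{26}}{30}\right) \frac{1}{5} \cdot 12 \sqrt{5} = \left(\frac{2}{3} - \frac{i \sqrt{26}}{30}\right) \frac{12 \sqrt{5}}{5} = \frac{12 \sqrt{5} \left(\frac{2}{3} - \frac{i \sqrt{26}}{30}\right)}{5}$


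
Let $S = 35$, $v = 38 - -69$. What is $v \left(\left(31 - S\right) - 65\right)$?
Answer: $-7383$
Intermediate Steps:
$v = 107$ ($v = 38 + 69 = 107$)
$v \left(\left(31 - S\right) - 65\right) = 107 \left(\left(31 - 35\right) - 65\right) = 107 \left(-4 - 65\right) = 107 \left(-69\right) = -7383$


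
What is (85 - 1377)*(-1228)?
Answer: 1586576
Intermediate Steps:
(85 - 1377)*(-1228) = -1292*(-1228) = 1586576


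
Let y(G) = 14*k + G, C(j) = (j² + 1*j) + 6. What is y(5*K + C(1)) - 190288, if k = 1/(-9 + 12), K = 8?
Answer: -570706/3 ≈ -1.9024e+5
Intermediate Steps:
k = ⅓ (k = 1/3 = ⅓ ≈ 0.33333)
C(j) = 6 + j + j² (C(j) = (j² + j) + 6 = (j + j²) + 6 = 6 + j + j²)
y(G) = 14/3 + G (y(G) = 14*(⅓) + G = 14/3 + G)
y(5*K + C(1)) - 190288 = (14/3 + (5*8 + (6 + 1 + 1²))) - 190288 = (14/3 + (40 + (6 + 1 + 1))) - 190288 = (14/3 + (40 + 8)) - 190288 = (14/3 + 48) - 190288 = 158/3 - 190288 = -570706/3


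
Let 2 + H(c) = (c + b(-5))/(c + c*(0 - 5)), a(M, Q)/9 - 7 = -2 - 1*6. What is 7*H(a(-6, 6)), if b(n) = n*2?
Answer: -637/36 ≈ -17.694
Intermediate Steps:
a(M, Q) = -9 (a(M, Q) = 63 + 9*(-2 - 1*6) = 63 + 9*(-2 - 6) = 63 + 9*(-8) = 63 - 72 = -9)
b(n) = 2*n
H(c) = -2 - (-10 + c)/(4*c) (H(c) = -2 + (c + 2*(-5))/(c + c*(0 - 5)) = -2 + (c - 10)/(c + c*(-5)) = -2 + (-10 + c)/(c - 5*c) = -2 + (-10 + c)/((-4*c)) = -2 + (-10 + c)*(-1/(4*c)) = -2 - (-10 + c)/(4*c))
7*H(a(-6, 6)) = 7*((1/4)*(10 - 9*(-9))/(-9)) = 7*((1/4)*(-1/9)*(10 + 81)) = 7*((1/4)*(-1/9)*91) = 7*(-91/36) = -637/36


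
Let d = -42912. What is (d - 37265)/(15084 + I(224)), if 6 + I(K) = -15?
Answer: -80177/15063 ≈ -5.3228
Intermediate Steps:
I(K) = -21 (I(K) = -6 - 15 = -21)
(d - 37265)/(15084 + I(224)) = (-42912 - 37265)/(15084 - 21) = -80177/15063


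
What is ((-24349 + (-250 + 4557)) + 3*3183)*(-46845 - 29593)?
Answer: 802063934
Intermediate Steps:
((-24349 + (-250 + 4557)) + 3*3183)*(-46845 - 29593) = ((-24349 + 4307) + 9549)*(-76438) = (-20042 + 9549)*(-76438) = -10493*(-76438) = 802063934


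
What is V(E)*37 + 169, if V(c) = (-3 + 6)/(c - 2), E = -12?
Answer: 2255/14 ≈ 161.07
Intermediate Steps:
V(c) = 3/(-2 + c)
V(E)*37 + 169 = (3/(-2 - 12))*37 + 169 = (3/(-14))*37 + 169 = (3*(-1/14))*37 + 169 = -3/14*37 + 169 = -111/14 + 169 = 2255/14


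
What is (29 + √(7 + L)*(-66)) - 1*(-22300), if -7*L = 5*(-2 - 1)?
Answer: 22329 - 528*√7/7 ≈ 22129.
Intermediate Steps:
L = 15/7 (L = -5*(-2 - 1)/7 = -5*(-3)/7 = -⅐*(-15) = 15/7 ≈ 2.1429)
(29 + √(7 + L)*(-66)) - 1*(-22300) = (29 + √(7 + 15/7)*(-66)) - 1*(-22300) = (29 + √(64/7)*(-66)) + 22300 = (29 + (8*√7/7)*(-66)) + 22300 = (29 - 528*√7/7) + 22300 = 22329 - 528*√7/7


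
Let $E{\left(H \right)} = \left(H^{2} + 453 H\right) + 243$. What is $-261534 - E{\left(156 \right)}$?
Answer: $-356781$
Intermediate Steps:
$E{\left(H \right)} = 243 + H^{2} + 453 H$
$-261534 - E{\left(156 \right)} = -261534 - \left(243 + 156^{2} + 453 \cdot 156\right) = -261534 - \left(243 + 24336 + 70668\right) = -261534 - 95247 = -356781$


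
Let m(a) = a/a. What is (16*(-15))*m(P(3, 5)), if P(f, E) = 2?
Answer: -240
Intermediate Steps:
m(a) = 1
(16*(-15))*m(P(3, 5)) = (16*(-15))*1 = -240*1 = -240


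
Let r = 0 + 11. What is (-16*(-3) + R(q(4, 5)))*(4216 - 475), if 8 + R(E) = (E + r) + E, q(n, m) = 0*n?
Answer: 190791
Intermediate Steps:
q(n, m) = 0
r = 11
R(E) = 3 + 2*E (R(E) = -8 + ((E + 11) + E) = -8 + ((11 + E) + E) = -8 + (11 + 2*E) = 3 + 2*E)
(-16*(-3) + R(q(4, 5)))*(4216 - 475) = (-16*(-3) + (3 + 2*0))*(4216 - 475) = (48 + (3 + 0))*3741 = (48 + 3)*3741 = 51*3741 = 190791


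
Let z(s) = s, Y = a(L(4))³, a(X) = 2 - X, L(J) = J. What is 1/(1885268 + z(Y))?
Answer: 1/1885260 ≈ 5.3043e-7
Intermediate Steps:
Y = -8 (Y = (2 - 1*4)³ = (2 - 4)³ = (-2)³ = -8)
1/(1885268 + z(Y)) = 1/(1885268 - 8) = 1/1885260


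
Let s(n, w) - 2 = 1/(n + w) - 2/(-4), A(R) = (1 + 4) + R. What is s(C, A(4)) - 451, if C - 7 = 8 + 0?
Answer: -10763/24 ≈ -448.46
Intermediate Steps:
A(R) = 5 + R
C = 15 (C = 7 + (8 + 0) = 7 + 8 = 15)
s(n, w) = 5/2 + 1/(n + w) (s(n, w) = 2 + (1/(n + w) - 2/(-4)) = 2 + (1/(n + w) - 2*(-¼)) = 2 + (1/(n + w) + ½) = 2 + (½ + 1/(n + w)) = 5/2 + 1/(n + w))
s(C, A(4)) - 451 = (2 + 5*15 + 5*(5 + 4))/(2*(15 + (5 + 4))) - 451 = (2 + 75 + 5*9)/(2*(15 + 9)) - 451 = (½)*(2 + 75 + 45)/24 - 451 = (½)*(1/24)*122 - 451 = 61/24 - 451 = -10763/24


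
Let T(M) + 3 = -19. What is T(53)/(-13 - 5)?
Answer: 11/9 ≈ 1.2222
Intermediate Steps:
T(M) = -22 (T(M) = -3 - 19 = -22)
T(53)/(-13 - 5) = -22/(-13 - 5) = -22/(-18) = -22*(-1/18) = 11/9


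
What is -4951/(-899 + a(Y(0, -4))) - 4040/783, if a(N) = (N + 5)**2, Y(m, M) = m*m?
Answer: 345673/684342 ≈ 0.50512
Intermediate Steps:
Y(m, M) = m**2
a(N) = (5 + N)**2
-4951/(-899 + a(Y(0, -4))) - 4040/783 = -4951/(-899 + (5 + 0**2)**2) - 4040/783 = -4951/(-899 + (5 + 0)**2) - 4040*1/783 = -4951/(-899 + 5**2) - 4040/783 = -4951/(-899 + 25) - 4040/783 = -4951/(-874) - 4040/783 = -4951*(-1/874) - 4040/783 = 4951/874 - 4040/783 = 345673/684342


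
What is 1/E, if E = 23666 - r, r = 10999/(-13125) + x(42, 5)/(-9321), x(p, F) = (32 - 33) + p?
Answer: 40779375/965119042018 ≈ 4.2253e-5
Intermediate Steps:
x(p, F) = -1 + p
r = -34353268/40779375 (r = 10999/(-13125) + (-1 + 42)/(-9321) = 10999*(-1/13125) + 41*(-1/9321) = -10999/13125 - 41/9321 = -34353268/40779375 ≈ -0.84242)
E = 965119042018/40779375 (E = 23666 - 1*(-34353268/40779375) = 23666 + 34353268/40779375 = 965119042018/40779375 ≈ 23667.)
1/E = 1/(965119042018/40779375) = 40779375/965119042018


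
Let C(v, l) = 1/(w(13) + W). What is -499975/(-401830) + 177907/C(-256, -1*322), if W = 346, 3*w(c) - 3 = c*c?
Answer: 17300185794005/241098 ≈ 7.1756e+7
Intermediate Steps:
w(c) = 1 + c²/3 (w(c) = 1 + (c*c)/3 = 1 + c²/3)
C(v, l) = 3/1210 (C(v, l) = 1/((1 + (⅓)*13²) + 346) = 1/((1 + (⅓)*169) + 346) = 1/((1 + 169/3) + 346) = 1/(172/3 + 346) = 1/(1210/3) = 3/1210)
-499975/(-401830) + 177907/C(-256, -1*322) = -499975/(-401830) + 177907/(3/1210) = -499975*(-1/401830) + 177907*(1210/3) = 99995/80366 + 215267470/3 = 17300185794005/241098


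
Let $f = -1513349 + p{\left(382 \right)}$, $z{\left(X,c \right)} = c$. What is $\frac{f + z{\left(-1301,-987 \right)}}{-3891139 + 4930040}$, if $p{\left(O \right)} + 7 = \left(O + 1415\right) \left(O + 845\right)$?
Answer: $\frac{690576}{1038901} \approx 0.66472$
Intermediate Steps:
$p{\left(O \right)} = -7 + \left(845 + O\right) \left(1415 + O\right)$ ($p{\left(O \right)} = -7 + \left(O + 1415\right) \left(O + 845\right) = -7 + \left(1415 + O\right) \left(845 + O\right) = -7 + \left(845 + O\right) \left(1415 + O\right)$)
$f = 691563$ ($f = -1513349 + \left(1195668 + 382^{2} + 2260 \cdot 382\right) = -1513349 + \left(1195668 + 145924 + 863320\right) = -1513349 + 2204912 = 691563$)
$\frac{f + z{\left(-1301,-987 \right)}}{-3891139 + 4930040} = \frac{691563 - 987}{-3891139 + 4930040} = \frac{690576}{1038901}$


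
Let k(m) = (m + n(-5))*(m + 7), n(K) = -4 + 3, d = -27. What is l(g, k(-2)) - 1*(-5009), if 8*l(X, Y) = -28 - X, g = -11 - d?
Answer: 10007/2 ≈ 5003.5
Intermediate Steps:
n(K) = -1
k(m) = (-1 + m)*(7 + m) (k(m) = (m - 1)*(m + 7) = (-1 + m)*(7 + m))
g = 16 (g = -11 - 1*(-27) = -11 + 27 = 16)
l(X, Y) = -7/2 - X/8 (l(X, Y) = (-28 - X)/8 = -7/2 - X/8)
l(g, k(-2)) - 1*(-5009) = (-7/2 - ⅛*16) - 1*(-5009) = (-7/2 - 2) + 5009 = -11/2 + 5009 = 10007/2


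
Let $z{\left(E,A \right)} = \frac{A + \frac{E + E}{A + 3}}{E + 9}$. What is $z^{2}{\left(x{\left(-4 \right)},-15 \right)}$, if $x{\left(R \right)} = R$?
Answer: $\frac{1849}{225} \approx 8.2178$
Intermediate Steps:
$z{\left(E,A \right)} = \frac{A + \frac{2 E}{3 + A}}{9 + E}$
$z^{2}{\left(x{\left(-4 \right)},-15 \right)} = \left(\frac{\left(-15\right)^{2} + 2 \left(-4\right) + 3 \left(-15\right)}{27 + 3 \left(-4\right) + 9 \left(-15\right) - -60}\right)^{2} = \left(\frac{225 - 8 - 45}{27 - 12 - 135 + 60}\right)^{2} = \left(\frac{1}{-60} \cdot 172\right)^{2} = \left(\left(- \frac{1}{60}\right) 172\right)^{2} = \left(- \frac{43}{15}\right)^{2} = \frac{1849}{225}$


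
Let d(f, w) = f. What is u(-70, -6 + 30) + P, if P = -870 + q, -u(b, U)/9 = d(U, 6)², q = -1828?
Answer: -7882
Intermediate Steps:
u(b, U) = -9*U²
P = -2698 (P = -870 - 1828 = -2698)
u(-70, -6 + 30) + P = -9*(-6 + 30)² - 2698 = -9*24² - 2698 = -9*576 - 2698 = -5184 - 2698 = -7882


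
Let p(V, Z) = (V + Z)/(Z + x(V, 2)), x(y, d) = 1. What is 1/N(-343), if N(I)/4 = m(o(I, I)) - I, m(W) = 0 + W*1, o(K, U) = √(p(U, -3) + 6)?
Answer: 343/469880 - √179/469880 ≈ 0.00070150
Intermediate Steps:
p(V, Z) = (V + Z)/(1 + Z) (p(V, Z) = (V + Z)/(Z + 1) = (V + Z)/(1 + Z))
o(K, U) = √(15/2 - U/2) (o(K, U) = √((U - 3)/(1 - 3) + 6) = √((-3 + U)/(-2) + 6) = √(-(-3 + U)/2 + 6) = √((3/2 - U/2) + 6) = √(15/2 - U/2))
m(W) = W (m(W) = 0 + W = W)
N(I) = -4*I + 2*√(30 - 2*I) (N(I) = 4*(√(30 - 2*I)/2 - I) = -4*I + 2*√(30 - 2*I))
1/N(-343) = 1/(-4*(-343) + 2*√(30 - 2*(-343))) = 1/(1372 + 2*√(30 + 686)) = 1/(1372 + 2*√716) = 1/(1372 + 2*(2*√179)) = 1/(1372 + 4*√179)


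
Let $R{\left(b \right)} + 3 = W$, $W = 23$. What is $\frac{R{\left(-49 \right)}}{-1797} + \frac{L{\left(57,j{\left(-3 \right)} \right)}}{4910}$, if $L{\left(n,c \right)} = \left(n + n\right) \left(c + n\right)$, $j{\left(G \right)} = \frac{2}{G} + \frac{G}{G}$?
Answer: $\frac{5823496}{4411635} \approx 1.32$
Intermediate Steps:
$j{\left(G \right)} = 1 + \frac{2}{G}$ ($j{\left(G \right)} = \frac{2}{G} + 1 = 1 + \frac{2}{G}$)
$L{\left(n,c \right)} = 2 n \left(c + n\right)$
$R{\left(b \right)} = 20$ ($R{\left(b \right)} = -3 + 23 = 20$)
$\frac{R{\left(-49 \right)}}{-1797} + \frac{L{\left(57,j{\left(-3 \right)} \right)}}{4910} = \frac{20}{-1797} + \frac{2 \cdot 57 \left(\frac{2 - 3}{-3} + 57\right)}{4910} = 20 \left(- \frac{1}{1797}\right) + 2 \cdot 57 \left(\left(- \frac{1}{3}\right) \left(-1\right) + 57\right) \frac{1}{4910} = - \frac{20}{1797} + 2 \cdot 57 \left(\frac{1}{3} + 57\right) \frac{1}{4910} = - \frac{20}{1797} + 2 \cdot 57 \cdot \frac{172}{3} \cdot \frac{1}{4910} = - \frac{20}{1797} + 6536 \cdot \frac{1}{4910} = - \frac{20}{1797} + \frac{3268}{2455} = \frac{5823496}{4411635}$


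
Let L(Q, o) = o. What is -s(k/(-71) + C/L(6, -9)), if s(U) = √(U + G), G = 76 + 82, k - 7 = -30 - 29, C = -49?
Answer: -7*√152011/213 ≈ -12.813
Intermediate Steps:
k = -52 (k = 7 + (-30 - 29) = 7 - 59 = -52)
G = 158
s(U) = √(158 + U) (s(U) = √(U + 158) = √(158 + U))
-s(k/(-71) + C/L(6, -9)) = -√(158 + (-52/(-71) - 49/(-9))) = -√(158 + (-52*(-1/71) - 49*(-⅑))) = -√(158 + (52/71 + 49/9)) = -√(158 + 3947/639) = -√(104909/639) = -7*√152011/213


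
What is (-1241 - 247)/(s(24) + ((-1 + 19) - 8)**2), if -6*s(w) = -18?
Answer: -1488/103 ≈ -14.447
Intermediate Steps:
s(w) = 3 (s(w) = -1/6*(-18) = 3)
(-1241 - 247)/(s(24) + ((-1 + 19) - 8)**2) = (-1241 - 247)/(3 + ((-1 + 19) - 8)**2) = -1488/(3 + (18 - 8)**2) = -1488/(3 + 10**2) = -1488/(3 + 100) = -1488/103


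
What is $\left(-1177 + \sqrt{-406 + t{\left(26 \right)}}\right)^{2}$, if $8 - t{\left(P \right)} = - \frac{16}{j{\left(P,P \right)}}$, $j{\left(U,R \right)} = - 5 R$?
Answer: $\frac{\left(76505 - i \sqrt{1682070}\right)^{2}}{4225} \approx 1.3849 \cdot 10^{6} - 46969.0 i$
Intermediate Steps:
$t{\left(P \right)} = 8 - \frac{16}{5 P}$ ($t{\left(P \right)} = 8 - - \frac{16}{\left(-5\right) P} = 8 - - 16 \left(- \frac{1}{5 P}\right) = 8 - \frac{16}{5 P}$)
$\left(-1177 + \sqrt{-406 + t{\left(26 \right)}}\right)^{2} = \left(-1177 + \sqrt{-406 + \left(8 - \frac{16}{5 \cdot 26}\right)}\right)^{2} = \left(-1177 + \sqrt{-406 + \left(8 - \frac{8}{65}\right)}\right)^{2} = \left(-1177 + \sqrt{-406 + \frac{512}{65}}\right)^{2} = \left(-1177 + \sqrt{- \frac{25878}{65}}\right)^{2} = \left(-1177 + \frac{i \sqrt{1682070}}{65}\right)^{2}$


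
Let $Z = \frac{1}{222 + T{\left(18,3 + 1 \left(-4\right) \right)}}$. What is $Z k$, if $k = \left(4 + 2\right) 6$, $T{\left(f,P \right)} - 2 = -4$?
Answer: $\frac{9}{55} \approx 0.16364$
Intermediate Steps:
$T{\left(f,P \right)} = -2$ ($T{\left(f,P \right)} = 2 - 4 = -2$)
$k = 36$ ($k = 6 \cdot 6 = 36$)
$Z = \frac{1}{220}$ ($Z = \frac{1}{222 - 2} = \frac{1}{220} \approx 0.0045455$)
$Z k = \frac{1}{220} \cdot 36 = \frac{9}{55}$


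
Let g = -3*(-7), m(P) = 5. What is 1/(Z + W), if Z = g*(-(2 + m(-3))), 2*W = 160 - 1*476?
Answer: -1/305 ≈ -0.0032787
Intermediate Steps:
g = 21 (g = -1*(-21) = 21)
W = -158 (W = (160 - 1*476)/2 = (160 - 476)/2 = (½)*(-316) = -158)
Z = -147 (Z = 21*(-(2 + 5)) = 21*(-1*7) = 21*(-7) = -147)
1/(Z + W) = 1/(-147 - 158) = 1/(-305) = -1/305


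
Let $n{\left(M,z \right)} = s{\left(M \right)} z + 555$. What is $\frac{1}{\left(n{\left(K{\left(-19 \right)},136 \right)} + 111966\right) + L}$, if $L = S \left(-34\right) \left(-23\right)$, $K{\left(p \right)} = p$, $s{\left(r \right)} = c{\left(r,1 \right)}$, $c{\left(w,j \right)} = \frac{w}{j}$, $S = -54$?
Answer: $\frac{1}{67709} \approx 1.4769 \cdot 10^{-5}$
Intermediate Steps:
$s{\left(r \right)} = r$ ($s{\left(r \right)} = \frac{r}{1} = r 1 = r$)
$L = -42228$ ($L = \left(-54\right) \left(-34\right) \left(-23\right) = 1836 \left(-23\right) = -42228$)
$n{\left(M,z \right)} = 555 + M z$ ($n{\left(M,z \right)} = M z + 555 = 555 + M z$)
$\frac{1}{\left(n{\left(K{\left(-19 \right)},136 \right)} + 111966\right) + L} = \frac{1}{\left(\left(555 - 2584\right) + 111966\right) - 42228} = \frac{1}{\left(-2029 + 111966\right) - 42228} = \frac{1}{109937 - 42228} = \frac{1}{67709}$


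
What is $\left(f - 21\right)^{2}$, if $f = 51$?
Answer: $900$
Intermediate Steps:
$\left(f - 21\right)^{2} = \left(51 - 21\right)^{2} = 30^{2} = 900$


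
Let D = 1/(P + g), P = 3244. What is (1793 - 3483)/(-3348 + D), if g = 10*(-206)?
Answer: 2000960/3964031 ≈ 0.50478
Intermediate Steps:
g = -2060
D = 1/1184 (D = 1/(3244 - 2060) = 1/1184 ≈ 0.00084459)
(1793 - 3483)/(-3348 + D) = (1793 - 3483)/(-3348 + 1/1184) = -1690/(-3964031/1184) = -1690*(-1184/3964031) = 2000960/3964031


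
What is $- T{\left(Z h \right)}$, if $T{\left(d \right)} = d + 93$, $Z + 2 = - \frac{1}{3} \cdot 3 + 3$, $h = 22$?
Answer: $-93$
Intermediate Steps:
$Z = 0$ ($Z = -2 + \left(- \frac{1}{3} \cdot 3 + 3\right) = -2 + \left(\left(-1\right) \frac{1}{3} \cdot 3 + 3\right) = -2 + \left(\left(- \frac{1}{3}\right) 3 + 3\right) = -2 + \left(-1 + 3\right) = -2 + 2 = 0$)
$T{\left(d \right)} = 93 + d$
$- T{\left(Z h \right)} = - (93 + 0 \cdot 22) = - (93 + 0) = \left(-1\right) 93 = -93$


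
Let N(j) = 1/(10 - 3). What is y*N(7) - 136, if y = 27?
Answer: -925/7 ≈ -132.14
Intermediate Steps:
N(j) = ⅐ (N(j) = 1/7 = ⅐)
y*N(7) - 136 = 27*(⅐) - 136 = 27/7 - 136 = -925/7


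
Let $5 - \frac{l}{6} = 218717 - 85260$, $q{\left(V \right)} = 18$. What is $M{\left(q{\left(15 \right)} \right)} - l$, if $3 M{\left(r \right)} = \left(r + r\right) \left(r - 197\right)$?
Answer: $798564$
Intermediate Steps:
$l = -800712$ ($l = 30 - 6 \left(218717 - 85260\right) = 30 - 800742 = -800712$)
$M{\left(r \right)} = \frac{2 r \left(-197 + r\right)}{3}$ ($M{\left(r \right)} = \frac{\left(r + r\right) \left(r - 197\right)}{3} = \frac{2 r \left(-197 + r\right)}{3}$)
$M{\left(q{\left(15 \right)} \right)} - l = \frac{2}{3} \cdot 18 \left(-197 + 18\right) - -800712 = \frac{2}{3} \cdot 18 \left(-179\right) + 800712 = -2148 + 800712 = 798564$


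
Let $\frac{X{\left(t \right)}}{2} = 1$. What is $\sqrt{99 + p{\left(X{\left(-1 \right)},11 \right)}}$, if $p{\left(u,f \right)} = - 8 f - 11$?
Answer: $0$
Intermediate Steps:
$X{\left(t \right)} = 2$ ($X{\left(t \right)} = 2 \cdot 1 = 2$)
$p{\left(u,f \right)} = -11 - 8 f$
$\sqrt{99 + p{\left(X{\left(-1 \right)},11 \right)}} = \sqrt{99 - 99} = \sqrt{0} = 0$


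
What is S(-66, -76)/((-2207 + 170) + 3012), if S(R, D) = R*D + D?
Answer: 76/15 ≈ 5.0667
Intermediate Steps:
S(R, D) = D + D*R (S(R, D) = D*R + D = D + D*R)
S(-66, -76)/((-2207 + 170) + 3012) = (-76*(1 - 66))/((-2207 + 170) + 3012) = (-76*(-65))/(-2037 + 3012) = 4940/975 = 4940*(1/975) = 76/15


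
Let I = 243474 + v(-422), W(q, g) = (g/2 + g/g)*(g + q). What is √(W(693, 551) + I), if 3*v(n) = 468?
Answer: 2*√146899 ≈ 766.55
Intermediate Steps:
W(q, g) = (1 + g/2)*(g + q) (W(q, g) = (g*(½) + 1)*(g + q) = (g/2 + 1)*(g + q) = (1 + g/2)*(g + q))
v(n) = 156 (v(n) = (⅓)*468 = 156)
I = 243630 (I = 243474 + 156 = 243630)
√(W(693, 551) + I) = √((551 + 693 + (½)*551² + (½)*551*693) + 243630) = √((551 + 693 + (½)*303601 + 381843/2) + 243630) = √((551 + 693 + 303601/2 + 381843/2) + 243630) = √(343966 + 243630) = √587596 = 2*√146899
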